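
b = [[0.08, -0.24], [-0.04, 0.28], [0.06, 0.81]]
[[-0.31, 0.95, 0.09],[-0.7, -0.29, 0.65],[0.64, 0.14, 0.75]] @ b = [[-0.06, 0.41], [-0.01, 0.61], [0.09, 0.49]]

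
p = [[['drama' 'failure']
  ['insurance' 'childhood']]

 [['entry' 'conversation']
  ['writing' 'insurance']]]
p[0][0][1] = 'failure'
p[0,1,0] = 'insurance'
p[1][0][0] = 'entry'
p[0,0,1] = 'failure'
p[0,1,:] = ['insurance', 'childhood']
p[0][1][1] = 'childhood'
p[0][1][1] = 'childhood'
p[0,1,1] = 'childhood'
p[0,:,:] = [['drama', 'failure'], ['insurance', 'childhood']]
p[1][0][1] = 'conversation'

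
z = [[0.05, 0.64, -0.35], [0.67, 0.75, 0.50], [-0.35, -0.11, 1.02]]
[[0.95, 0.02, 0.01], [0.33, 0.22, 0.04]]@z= [[0.06,0.62,-0.31], [0.15,0.37,0.04]]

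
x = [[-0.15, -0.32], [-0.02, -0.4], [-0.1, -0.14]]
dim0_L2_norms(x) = [0.18, 0.53]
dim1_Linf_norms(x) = [0.32, 0.4, 0.14]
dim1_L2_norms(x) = [0.35, 0.4, 0.17]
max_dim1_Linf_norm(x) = 0.4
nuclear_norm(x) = 0.67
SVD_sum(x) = [[-0.09, -0.34], [-0.10, -0.38], [-0.04, -0.16]] + [[-0.06, 0.02],[0.08, -0.02],[-0.06, 0.02]]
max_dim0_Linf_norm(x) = 0.4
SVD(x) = [[-0.63, 0.53],[-0.72, -0.68],[-0.29, 0.51]] @ diag([0.5480173622206193, 0.12073512622577894]) @ [[0.25, 0.97], [-0.97, 0.25]]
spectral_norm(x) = 0.55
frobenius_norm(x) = 0.56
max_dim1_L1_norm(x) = 0.47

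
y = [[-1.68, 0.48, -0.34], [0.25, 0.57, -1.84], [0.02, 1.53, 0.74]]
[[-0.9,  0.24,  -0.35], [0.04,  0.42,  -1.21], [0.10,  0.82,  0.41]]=y @ [[0.53, 0.03, 0.06], [0.03, 0.56, -0.05], [0.06, -0.05, 0.65]]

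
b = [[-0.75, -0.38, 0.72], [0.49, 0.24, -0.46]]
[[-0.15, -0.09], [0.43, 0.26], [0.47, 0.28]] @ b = [[0.07, 0.04, -0.07], [-0.20, -0.10, 0.19], [-0.22, -0.11, 0.21]]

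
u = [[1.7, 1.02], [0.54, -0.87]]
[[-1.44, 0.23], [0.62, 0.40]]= u @ [[-0.31, 0.30], [-0.9, -0.27]]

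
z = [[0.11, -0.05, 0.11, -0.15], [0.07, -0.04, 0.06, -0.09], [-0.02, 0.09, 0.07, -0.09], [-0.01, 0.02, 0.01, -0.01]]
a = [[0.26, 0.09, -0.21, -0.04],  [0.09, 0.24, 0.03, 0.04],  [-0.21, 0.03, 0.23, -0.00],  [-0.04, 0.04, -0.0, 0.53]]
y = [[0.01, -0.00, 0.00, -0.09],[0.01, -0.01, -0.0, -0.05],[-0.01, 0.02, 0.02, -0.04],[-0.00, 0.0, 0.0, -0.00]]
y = z @ a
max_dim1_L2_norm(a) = 0.53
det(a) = 0.00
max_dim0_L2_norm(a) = 0.53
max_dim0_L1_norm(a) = 0.61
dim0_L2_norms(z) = [0.13, 0.11, 0.14, 0.2]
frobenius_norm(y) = 0.12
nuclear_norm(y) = 0.15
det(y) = 0.00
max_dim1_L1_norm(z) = 0.42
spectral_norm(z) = 0.27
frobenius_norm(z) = 0.30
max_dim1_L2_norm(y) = 0.09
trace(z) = 0.13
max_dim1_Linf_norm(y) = 0.09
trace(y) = 0.02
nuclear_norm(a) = 1.26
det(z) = -0.00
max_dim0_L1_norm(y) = 0.18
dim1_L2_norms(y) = [0.09, 0.05, 0.05, 0.0]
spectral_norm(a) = 0.54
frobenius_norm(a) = 0.76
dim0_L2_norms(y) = [0.02, 0.02, 0.02, 0.11]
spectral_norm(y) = 0.11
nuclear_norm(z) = 0.41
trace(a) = 1.26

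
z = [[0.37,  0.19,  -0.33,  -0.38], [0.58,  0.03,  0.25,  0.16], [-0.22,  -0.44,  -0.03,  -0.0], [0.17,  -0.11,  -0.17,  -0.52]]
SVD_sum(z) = [[0.44,0.17,-0.19,-0.38], [0.17,0.06,-0.07,-0.14], [-0.18,-0.07,0.08,0.16], [0.31,0.12,-0.13,-0.27]] + [[-0.06, -0.03, -0.05, -0.06],[0.33, 0.17, 0.26, 0.33],[-0.16, -0.09, -0.13, -0.16],[-0.19, -0.1, -0.15, -0.19]] + [[-0.03, 0.07, -0.02, 0.01],[0.08, -0.21, 0.06, -0.02],[0.11, -0.27, 0.08, -0.03],[0.06, -0.15, 0.04, -0.02]] + [[0.02, -0.02, -0.07, 0.05],[0.0, -0.0, -0.0, 0.00],[0.01, -0.02, -0.06, 0.04],[-0.02, 0.02, 0.07, -0.05]]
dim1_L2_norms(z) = [0.65, 0.65, 0.49, 0.58]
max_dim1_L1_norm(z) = 1.27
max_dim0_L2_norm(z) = 0.74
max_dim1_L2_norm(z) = 0.65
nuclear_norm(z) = 2.13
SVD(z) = [[-0.74, 0.14, 0.2, -0.63], [-0.28, -0.79, -0.54, -0.02], [0.30, 0.39, -0.71, -0.49], [-0.53, 0.45, -0.39, 0.60]] @ diag([0.8544063131287435, 0.7088755413149314, 0.42565020161664285, 0.14562700599450087]) @ [[-0.70, -0.26, 0.30, 0.6], [-0.59, -0.31, -0.47, -0.58], [-0.36, 0.89, -0.26, 0.1], [-0.21, 0.21, 0.79, -0.54]]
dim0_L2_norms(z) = [0.74, 0.49, 0.45, 0.66]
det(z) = -0.04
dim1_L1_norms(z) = [1.27, 1.02, 0.69, 0.97]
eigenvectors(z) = [[0.70+0.00j, 0.36-0.17j, (0.36+0.17j), 0.25+0.00j], [0.47+0.00j, (-0.67+0j), -0.67-0.00j, (-0.41+0j)], [-0.52+0.00j, -0.20-0.44j, (-0.2+0.44j), -0.55+0.00j], [0.13+0.00j, (0.29-0.26j), 0.29+0.26j, 0.68+0.00j]]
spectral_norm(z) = 0.85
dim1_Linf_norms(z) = [0.38, 0.58, 0.44, 0.52]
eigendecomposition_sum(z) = [[(0.46-0j), 0.23+0.00j, -0.11+0.00j, (-0.12+0j)], [(0.31-0j), (0.15+0j), -0.07+0.00j, -0.08+0.00j], [-0.34+0.00j, (-0.17-0j), 0.08+0.00j, (0.09-0j)], [(0.09-0j), 0.04+0.00j, (-0.02+0j), -0.02+0.00j]] + [[(-0.07+0.1j), (-0.01-0.13j), (-0.13-0.01j), -0.08-0.12j], [0.19-0.11j, -0.08+0.21j, 0.19+0.11j, 0.04+0.25j], [0.12+0.09j, (-0.16+0.01j), -0.01+0.16j, (-0.15+0.1j)], [(-0.04+0.12j), (-0.05-0.12j), (-0.12+0.03j), (-0.11-0.09j)]] + [[(-0.07-0.1j), -0.01+0.13j, -0.13+0.01j, -0.08+0.12j],[0.19+0.11j, -0.08-0.21j, 0.19-0.11j, (0.04-0.25j)],[0.12-0.09j, -0.16-0.01j, -0.01-0.16j, -0.15-0.10j],[(-0.04-0.12j), -0.05+0.12j, (-0.12-0.03j), -0.11+0.09j]] + [[0.06+0.00j, -0.02-0.00j, 0.04+0.00j, -0.10-0.00j], [-0.10-0.00j, 0.04+0.00j, -0.06-0.00j, (0.16+0j)], [(-0.13-0j), 0.05+0.00j, (-0.08-0j), 0.22+0.00j], [(0.16+0j), -0.06-0.00j, (0.1+0j), (-0.27-0j)]]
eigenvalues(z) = [(0.67+0j), (-0.28+0.37j), (-0.28-0.37j), (-0.26+0j)]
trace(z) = -0.15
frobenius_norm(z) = 1.20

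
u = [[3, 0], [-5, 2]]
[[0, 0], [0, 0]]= u @ [[0, 0], [0, 0]]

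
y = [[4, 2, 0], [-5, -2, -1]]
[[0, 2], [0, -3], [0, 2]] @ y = [[-10, -4, -2], [15, 6, 3], [-10, -4, -2]]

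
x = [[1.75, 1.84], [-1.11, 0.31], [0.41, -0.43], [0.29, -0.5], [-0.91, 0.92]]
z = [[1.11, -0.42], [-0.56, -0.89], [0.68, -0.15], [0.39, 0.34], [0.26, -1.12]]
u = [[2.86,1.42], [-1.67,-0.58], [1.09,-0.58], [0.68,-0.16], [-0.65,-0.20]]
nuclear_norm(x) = 4.43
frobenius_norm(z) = 2.14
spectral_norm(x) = 2.61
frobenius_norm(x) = 3.18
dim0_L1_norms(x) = [4.47, 4.0]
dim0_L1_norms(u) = [6.95, 2.94]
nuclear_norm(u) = 4.89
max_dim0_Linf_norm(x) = 1.84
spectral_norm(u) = 3.83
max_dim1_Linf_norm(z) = 1.12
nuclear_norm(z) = 3.03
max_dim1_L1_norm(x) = 3.59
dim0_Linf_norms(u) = [2.86, 1.42]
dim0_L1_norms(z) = [3.0, 2.92]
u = x + z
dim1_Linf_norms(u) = [2.86, 1.67, 1.09, 0.68, 0.65]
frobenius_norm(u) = 3.97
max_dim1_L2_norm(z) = 1.19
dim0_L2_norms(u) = [3.61, 1.66]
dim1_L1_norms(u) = [4.28, 2.25, 1.67, 0.84, 0.85]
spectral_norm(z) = 1.59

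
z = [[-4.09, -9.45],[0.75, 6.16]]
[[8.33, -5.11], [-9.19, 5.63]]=z @ [[1.96,-1.2], [-1.73,1.06]]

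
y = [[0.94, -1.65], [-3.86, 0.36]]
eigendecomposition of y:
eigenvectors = [[0.59, 0.5], [-0.81, 0.86]]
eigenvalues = [3.19, -1.89]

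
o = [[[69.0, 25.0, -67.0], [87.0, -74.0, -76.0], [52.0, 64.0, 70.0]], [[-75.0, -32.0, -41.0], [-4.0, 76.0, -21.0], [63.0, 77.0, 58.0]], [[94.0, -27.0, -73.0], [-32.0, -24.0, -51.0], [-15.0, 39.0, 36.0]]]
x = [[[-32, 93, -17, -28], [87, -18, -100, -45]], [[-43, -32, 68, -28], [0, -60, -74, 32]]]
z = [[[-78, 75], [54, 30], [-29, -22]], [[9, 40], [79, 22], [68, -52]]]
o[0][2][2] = 70.0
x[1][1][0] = 0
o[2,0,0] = 94.0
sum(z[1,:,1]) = 10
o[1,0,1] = -32.0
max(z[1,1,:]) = 79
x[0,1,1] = -18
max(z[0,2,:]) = -22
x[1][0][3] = -28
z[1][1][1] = 22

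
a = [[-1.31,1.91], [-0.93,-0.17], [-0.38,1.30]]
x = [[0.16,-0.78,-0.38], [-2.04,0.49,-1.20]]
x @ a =[[0.66, -0.06], [2.67, -5.54]]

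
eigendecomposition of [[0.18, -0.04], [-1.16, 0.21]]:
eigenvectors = [[-0.2, 0.17], [-0.98, -0.99]]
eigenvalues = [-0.02, 0.41]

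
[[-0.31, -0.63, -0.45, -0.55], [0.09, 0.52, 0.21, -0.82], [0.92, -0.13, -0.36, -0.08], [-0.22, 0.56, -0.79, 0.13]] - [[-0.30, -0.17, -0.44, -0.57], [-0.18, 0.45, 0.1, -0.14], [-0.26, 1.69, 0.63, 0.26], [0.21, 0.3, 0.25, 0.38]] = [[-0.01, -0.46, -0.01, 0.02], [0.27, 0.07, 0.11, -0.68], [1.18, -1.82, -0.99, -0.34], [-0.43, 0.26, -1.04, -0.25]]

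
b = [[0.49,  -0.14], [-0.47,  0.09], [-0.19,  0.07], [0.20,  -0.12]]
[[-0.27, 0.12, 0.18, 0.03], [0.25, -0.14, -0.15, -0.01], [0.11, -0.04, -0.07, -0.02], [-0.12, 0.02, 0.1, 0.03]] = b@[[-0.51, 0.38, 0.24, -0.05], [0.13, 0.46, -0.41, -0.37]]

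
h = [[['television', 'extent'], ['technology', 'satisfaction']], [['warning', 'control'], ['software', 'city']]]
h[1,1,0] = 'software'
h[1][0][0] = 'warning'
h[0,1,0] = 'technology'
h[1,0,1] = 'control'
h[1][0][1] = 'control'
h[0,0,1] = 'extent'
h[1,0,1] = 'control'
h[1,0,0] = 'warning'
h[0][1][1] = 'satisfaction'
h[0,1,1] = 'satisfaction'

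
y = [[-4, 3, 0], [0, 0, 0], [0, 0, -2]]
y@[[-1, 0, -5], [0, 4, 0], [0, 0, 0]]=[[4, 12, 20], [0, 0, 0], [0, 0, 0]]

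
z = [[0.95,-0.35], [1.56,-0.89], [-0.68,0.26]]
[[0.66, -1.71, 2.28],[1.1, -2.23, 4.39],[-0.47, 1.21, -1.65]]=z@[[0.67, -2.49, 1.64], [-0.06, -1.86, -2.06]]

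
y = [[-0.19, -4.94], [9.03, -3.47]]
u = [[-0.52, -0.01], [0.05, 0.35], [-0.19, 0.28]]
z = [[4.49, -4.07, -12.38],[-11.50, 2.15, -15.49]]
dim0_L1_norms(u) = [0.76, 0.64]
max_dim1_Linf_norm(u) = 0.52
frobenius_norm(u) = 0.71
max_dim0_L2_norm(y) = 9.03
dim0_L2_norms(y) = [9.03, 6.04]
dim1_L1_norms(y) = [5.13, 12.5]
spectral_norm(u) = 0.56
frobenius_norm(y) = 10.86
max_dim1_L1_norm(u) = 0.53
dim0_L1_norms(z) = [15.99, 6.22, 27.87]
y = z @ u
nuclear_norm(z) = 32.14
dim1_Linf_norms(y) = [4.94, 9.03]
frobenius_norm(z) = 23.81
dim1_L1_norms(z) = [20.94, 29.14]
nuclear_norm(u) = 1.00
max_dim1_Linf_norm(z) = 15.49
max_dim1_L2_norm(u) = 0.52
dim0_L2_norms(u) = [0.56, 0.45]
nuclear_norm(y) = 14.44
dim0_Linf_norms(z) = [11.5, 4.07, 15.49]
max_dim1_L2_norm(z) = 19.41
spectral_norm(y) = 9.84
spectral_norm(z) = 21.09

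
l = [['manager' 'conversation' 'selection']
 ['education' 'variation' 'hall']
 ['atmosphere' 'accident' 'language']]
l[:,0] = ['manager', 'education', 'atmosphere']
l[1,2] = 'hall'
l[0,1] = 'conversation'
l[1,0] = 'education'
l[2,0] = 'atmosphere'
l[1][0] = 'education'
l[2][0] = 'atmosphere'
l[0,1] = 'conversation'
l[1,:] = ['education', 'variation', 'hall']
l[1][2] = 'hall'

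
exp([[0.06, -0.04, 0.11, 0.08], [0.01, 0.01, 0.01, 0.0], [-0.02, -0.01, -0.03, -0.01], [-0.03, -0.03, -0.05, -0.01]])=[[1.06, -0.04, 0.11, 0.08], [0.01, 1.01, 0.01, 0.0], [-0.02, -0.01, 0.97, -0.01], [-0.03, -0.03, -0.05, 0.99]]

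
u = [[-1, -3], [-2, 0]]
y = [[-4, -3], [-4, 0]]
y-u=[[-3, 0], [-2, 0]]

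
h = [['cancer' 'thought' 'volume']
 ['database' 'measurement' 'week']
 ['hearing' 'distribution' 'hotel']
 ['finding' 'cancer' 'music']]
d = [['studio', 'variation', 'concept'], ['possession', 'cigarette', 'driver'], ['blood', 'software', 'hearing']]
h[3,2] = 'music'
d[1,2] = 'driver'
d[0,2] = 'concept'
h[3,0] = 'finding'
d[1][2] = 'driver'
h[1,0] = 'database'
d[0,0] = 'studio'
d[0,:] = ['studio', 'variation', 'concept']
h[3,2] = 'music'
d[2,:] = ['blood', 'software', 'hearing']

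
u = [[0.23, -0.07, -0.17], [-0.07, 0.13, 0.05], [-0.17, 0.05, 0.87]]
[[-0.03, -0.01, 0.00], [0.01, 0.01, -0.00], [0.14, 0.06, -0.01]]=u@[[-0.03,-0.01,0.0], [0.02,0.01,-0.00], [0.15,0.07,-0.01]]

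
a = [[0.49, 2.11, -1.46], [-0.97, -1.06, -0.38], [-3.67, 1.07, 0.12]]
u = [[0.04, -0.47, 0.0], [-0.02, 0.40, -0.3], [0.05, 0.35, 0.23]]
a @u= [[-0.10, 0.1, -0.97],[-0.04, -0.1, 0.23],[-0.16, 2.19, -0.29]]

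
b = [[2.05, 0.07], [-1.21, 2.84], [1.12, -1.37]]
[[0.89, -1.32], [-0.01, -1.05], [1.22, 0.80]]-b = [[-1.16, -1.39], [1.2, -3.89], [0.10, 2.17]]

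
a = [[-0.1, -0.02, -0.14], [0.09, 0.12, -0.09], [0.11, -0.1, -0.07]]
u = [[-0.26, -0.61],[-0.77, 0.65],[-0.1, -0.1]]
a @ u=[[0.06,  0.06], [-0.11,  0.03], [0.06,  -0.13]]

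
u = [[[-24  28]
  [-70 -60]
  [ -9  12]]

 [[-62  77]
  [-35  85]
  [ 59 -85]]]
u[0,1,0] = -70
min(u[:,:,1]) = -85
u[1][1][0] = -35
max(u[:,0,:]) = 77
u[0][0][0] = -24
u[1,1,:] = [-35, 85]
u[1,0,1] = 77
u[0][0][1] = 28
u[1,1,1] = 85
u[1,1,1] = 85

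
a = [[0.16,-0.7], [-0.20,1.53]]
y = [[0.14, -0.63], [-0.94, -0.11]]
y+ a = [[0.3, -1.33], [-1.14, 1.42]]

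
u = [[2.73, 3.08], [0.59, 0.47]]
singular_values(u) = [4.18, 0.13]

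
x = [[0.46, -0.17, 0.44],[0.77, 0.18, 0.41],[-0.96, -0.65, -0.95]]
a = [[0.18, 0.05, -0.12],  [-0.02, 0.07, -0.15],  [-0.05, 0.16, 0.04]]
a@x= [[0.24,  0.06,  0.21], [0.19,  0.11,  0.16], [0.06,  0.01,  0.01]]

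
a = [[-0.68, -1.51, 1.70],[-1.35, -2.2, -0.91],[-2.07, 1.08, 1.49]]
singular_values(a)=[3.12, 2.92, 1.6]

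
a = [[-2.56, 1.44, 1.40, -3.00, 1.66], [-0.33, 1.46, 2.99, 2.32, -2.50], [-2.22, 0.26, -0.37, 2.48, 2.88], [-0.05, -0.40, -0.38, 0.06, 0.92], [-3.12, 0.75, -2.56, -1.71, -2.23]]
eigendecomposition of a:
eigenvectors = [[0.12-0.37j, 0.12+0.37j, (0.29-0.2j), (0.29+0.2j), -0.38+0.00j], [(0.09+0.43j), (0.09-0.43j), (0.81+0j), 0.81-0.00j, -0.82+0.00j], [-0.03-0.39j, -0.03+0.39j, (-0.07+0.39j), (-0.07-0.39j), 0.38+0.00j], [(-0.07-0.11j), -0.07+0.11j, -0.15+0.11j, -0.15-0.11j, -0.06+0.00j], [0.69+0.00j, (0.69-0j), -0.06-0.14j, -0.06+0.14j, -0.18+0.00j]]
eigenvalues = [(-2.39+3.86j), (-2.39-3.86j), (0.81+2.28j), (0.81-2.28j), (-0.49+0j)]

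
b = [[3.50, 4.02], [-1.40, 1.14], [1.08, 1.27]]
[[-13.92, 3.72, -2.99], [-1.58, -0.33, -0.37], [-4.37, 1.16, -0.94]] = b @ [[-0.99, 0.58, -0.20], [-2.6, 0.42, -0.57]]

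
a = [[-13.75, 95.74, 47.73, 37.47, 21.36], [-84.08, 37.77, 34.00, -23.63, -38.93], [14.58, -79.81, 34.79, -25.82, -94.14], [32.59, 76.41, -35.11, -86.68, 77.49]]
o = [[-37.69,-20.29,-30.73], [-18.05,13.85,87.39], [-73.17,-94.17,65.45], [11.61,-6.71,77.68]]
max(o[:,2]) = 87.39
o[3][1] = -6.71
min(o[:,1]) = -94.17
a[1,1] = 37.77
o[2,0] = -73.17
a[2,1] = -79.81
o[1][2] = 87.39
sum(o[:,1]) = -107.32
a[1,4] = -38.93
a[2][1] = -79.81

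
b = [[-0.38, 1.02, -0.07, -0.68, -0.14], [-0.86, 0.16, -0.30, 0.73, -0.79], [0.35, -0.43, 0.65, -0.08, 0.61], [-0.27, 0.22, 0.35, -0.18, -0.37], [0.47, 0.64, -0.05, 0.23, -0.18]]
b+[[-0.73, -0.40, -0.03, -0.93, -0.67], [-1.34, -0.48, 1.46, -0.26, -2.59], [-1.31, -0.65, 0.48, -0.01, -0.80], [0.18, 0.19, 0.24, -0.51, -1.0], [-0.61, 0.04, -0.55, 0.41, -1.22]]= [[-1.11, 0.62, -0.1, -1.61, -0.81],[-2.2, -0.32, 1.16, 0.47, -3.38],[-0.96, -1.08, 1.13, -0.09, -0.19],[-0.09, 0.41, 0.59, -0.69, -1.37],[-0.14, 0.68, -0.60, 0.64, -1.40]]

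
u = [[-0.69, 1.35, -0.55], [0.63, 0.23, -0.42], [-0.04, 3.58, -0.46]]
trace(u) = -0.92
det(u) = -1.80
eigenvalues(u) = [(-1.37+0j), (0.23+1.12j), (0.23-1.12j)]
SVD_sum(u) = [[-0.10, 1.44, -0.25], [-0.02, 0.25, -0.04], [-0.24, 3.54, -0.61]] + [[-0.58, -0.03, 0.03],[0.66, 0.04, -0.04],[0.19, 0.01, -0.01]] + [[-0.02, -0.06, -0.34], [-0.02, -0.06, -0.34], [0.01, 0.03, 0.16]]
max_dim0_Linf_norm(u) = 3.58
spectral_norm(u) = 3.90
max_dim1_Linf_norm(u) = 3.58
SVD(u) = [[-0.38, 0.64, -0.67], [-0.07, -0.74, -0.67], [-0.92, -0.21, 0.32]] @ diag([3.896368320886511, 0.9023561743122739, 0.5108495303634474]) @ [[0.07,-0.98,0.17], [-1.0,-0.06,0.06], [0.05,0.17,0.98]]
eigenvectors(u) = [[(0.78+0j), (-0.09-0.3j), -0.09+0.30j], [(-0.15+0j), -0.17-0.28j, (-0.17+0.28j)], [(0.61+0j), -0.89+0.00j, -0.89-0.00j]]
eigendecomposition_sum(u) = [[(-1.07-0j), 1.15+0.00j, (-0.11+0j)],[0.20+0.00j, (-0.22-0j), (0.02-0j)],[(-0.83-0j), (0.9+0j), (-0.09+0j)]] + [[(0.19+0.09j), (0.1+0.47j), -0.22-0.00j],  [0.21+0.04j, 0.22+0.45j, (-0.22+0.05j)],  [(0.4-0.43j), (1.34+0.11j), -0.19+0.58j]] + [[(0.19-0.09j),0.10-0.47j,-0.22+0.00j], [(0.21-0.04j),(0.22-0.45j),(-0.22-0.05j)], [0.40+0.43j,1.34-0.11j,(-0.19-0.58j)]]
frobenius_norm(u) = 4.03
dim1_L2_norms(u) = [1.61, 0.79, 3.61]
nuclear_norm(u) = 5.31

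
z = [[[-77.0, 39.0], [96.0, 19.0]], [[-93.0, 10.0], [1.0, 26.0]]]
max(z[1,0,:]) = 10.0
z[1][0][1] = 10.0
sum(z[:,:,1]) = 94.0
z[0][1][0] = 96.0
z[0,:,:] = [[-77.0, 39.0], [96.0, 19.0]]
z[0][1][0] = 96.0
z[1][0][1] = 10.0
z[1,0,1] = 10.0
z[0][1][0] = 96.0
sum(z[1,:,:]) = -56.0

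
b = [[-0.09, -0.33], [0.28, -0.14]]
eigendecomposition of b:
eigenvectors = [[0.74+0.00j,(0.74-0j)], [(0.06-0.68j),0.06+0.68j]]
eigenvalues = [(-0.12+0.3j), (-0.12-0.3j)]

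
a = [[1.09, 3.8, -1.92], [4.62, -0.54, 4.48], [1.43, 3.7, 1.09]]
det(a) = -47.804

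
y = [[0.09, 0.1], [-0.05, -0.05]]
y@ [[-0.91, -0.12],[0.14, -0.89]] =[[-0.07, -0.10], [0.04, 0.05]]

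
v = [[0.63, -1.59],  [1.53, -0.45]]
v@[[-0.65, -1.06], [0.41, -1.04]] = [[-1.06, 0.99], [-1.18, -1.15]]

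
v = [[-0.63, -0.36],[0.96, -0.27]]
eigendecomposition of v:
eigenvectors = [[0.16-0.50j, (0.16+0.5j)], [-0.85+0.00j, -0.85-0.00j]]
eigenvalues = [(-0.45+0.56j), (-0.45-0.56j)]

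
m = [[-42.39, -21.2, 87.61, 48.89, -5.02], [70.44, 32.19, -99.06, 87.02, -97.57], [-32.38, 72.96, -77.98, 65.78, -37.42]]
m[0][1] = -21.2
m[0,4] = -5.02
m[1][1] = 32.19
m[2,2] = -77.98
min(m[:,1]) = -21.2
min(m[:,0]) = -42.39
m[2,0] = -32.38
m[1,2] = -99.06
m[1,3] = 87.02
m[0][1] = -21.2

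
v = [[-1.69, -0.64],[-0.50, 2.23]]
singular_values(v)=[2.32, 1.76]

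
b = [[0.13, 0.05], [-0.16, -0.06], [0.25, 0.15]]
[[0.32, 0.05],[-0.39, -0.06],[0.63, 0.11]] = b@[[2.30, 0.23], [0.35, 0.38]]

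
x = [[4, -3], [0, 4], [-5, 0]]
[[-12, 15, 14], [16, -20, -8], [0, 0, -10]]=x@[[0, 0, 2], [4, -5, -2]]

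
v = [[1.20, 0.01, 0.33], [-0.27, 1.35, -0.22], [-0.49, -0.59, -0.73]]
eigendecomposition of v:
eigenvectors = [[0.17, -0.81, 0.22], [-0.08, -0.46, -0.95], [-0.98, 0.37, 0.21]]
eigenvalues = [-0.69, 1.05, 1.46]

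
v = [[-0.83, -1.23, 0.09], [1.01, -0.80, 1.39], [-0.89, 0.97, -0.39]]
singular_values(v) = [2.28, 1.47, 0.57]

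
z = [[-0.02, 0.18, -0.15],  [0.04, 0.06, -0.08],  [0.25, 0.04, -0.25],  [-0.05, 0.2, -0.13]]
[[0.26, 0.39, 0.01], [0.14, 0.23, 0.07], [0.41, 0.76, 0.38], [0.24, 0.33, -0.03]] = z@ [[0.61, 0.79, 1.49], [0.75, 0.44, 0.24], [-0.91, -2.18, 0.0]]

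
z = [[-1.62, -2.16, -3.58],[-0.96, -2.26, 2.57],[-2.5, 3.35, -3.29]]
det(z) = 54.34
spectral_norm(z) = 6.33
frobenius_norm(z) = 7.81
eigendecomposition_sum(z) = [[0.94, -1.19, -1.1], [-0.58, 0.74, 0.68], [-0.74, 0.93, 0.86]] + [[-1.66, -2.3, -0.29],[-1.24, -1.72, -0.22],[-0.08, -0.1, -0.01]] + [[-0.89,  1.33,  -2.19], [0.86,  -1.28,  2.11], [-1.69,  2.52,  -4.14]]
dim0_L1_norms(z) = [5.08, 7.77, 9.44]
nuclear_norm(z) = 12.51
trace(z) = -7.17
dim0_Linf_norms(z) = [2.5, 3.35, 3.58]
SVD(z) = [[0.41, -0.90, 0.14], [-0.44, -0.33, -0.84], [0.80, 0.28, -0.53]] @ diag([6.332044749710029, 4.058385200338868, 2.1146675514936444]) @ [[-0.35,0.44,-0.82], [0.27,0.89,0.36], [0.90,-0.09,-0.43]]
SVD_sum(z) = [[-0.91, 1.14, -2.12], [0.98, -1.23, 2.29], [-1.80, 2.25, -4.18]] + [[-0.98, -3.27, -1.33],[-0.36, -1.19, -0.49],[0.3, 1.0, 0.41]] + [[0.27, -0.03, -0.13], [-1.58, 0.16, 0.77], [-1.0, 0.1, 0.49]]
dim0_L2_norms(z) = [3.13, 4.58, 5.5]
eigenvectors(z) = [[-0.71,0.8,0.43], [0.44,0.6,-0.41], [0.56,0.04,0.81]]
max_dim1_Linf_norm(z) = 3.58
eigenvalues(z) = [2.54, -3.39, -6.32]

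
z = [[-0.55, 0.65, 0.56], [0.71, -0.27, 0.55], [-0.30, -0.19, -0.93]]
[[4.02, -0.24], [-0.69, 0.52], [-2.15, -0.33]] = z@[[-1.79,0.08], [2.65,-0.72], [2.35,0.48]]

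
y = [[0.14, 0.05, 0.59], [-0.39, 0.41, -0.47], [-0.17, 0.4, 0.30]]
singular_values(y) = [0.88, 0.64, 0.0]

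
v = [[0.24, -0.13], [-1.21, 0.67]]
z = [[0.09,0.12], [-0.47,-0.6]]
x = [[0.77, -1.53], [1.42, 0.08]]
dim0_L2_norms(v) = [1.23, 0.68]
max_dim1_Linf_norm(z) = 0.6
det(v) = 0.00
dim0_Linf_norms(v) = [1.21, 0.67]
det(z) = 0.00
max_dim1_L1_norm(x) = 2.3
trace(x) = 0.85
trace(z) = -0.51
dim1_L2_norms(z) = [0.15, 0.76]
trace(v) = 0.91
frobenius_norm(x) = 2.23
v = z @ x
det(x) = 2.23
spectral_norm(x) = 1.88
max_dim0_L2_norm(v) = 1.23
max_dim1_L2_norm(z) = 0.76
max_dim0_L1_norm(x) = 2.19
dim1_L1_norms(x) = [2.3, 1.5]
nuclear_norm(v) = 1.41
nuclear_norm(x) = 3.07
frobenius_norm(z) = 0.78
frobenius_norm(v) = 1.41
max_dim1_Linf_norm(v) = 1.21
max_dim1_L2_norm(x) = 1.71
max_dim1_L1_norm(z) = 1.07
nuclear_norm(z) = 0.78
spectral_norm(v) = 1.41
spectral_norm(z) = 0.78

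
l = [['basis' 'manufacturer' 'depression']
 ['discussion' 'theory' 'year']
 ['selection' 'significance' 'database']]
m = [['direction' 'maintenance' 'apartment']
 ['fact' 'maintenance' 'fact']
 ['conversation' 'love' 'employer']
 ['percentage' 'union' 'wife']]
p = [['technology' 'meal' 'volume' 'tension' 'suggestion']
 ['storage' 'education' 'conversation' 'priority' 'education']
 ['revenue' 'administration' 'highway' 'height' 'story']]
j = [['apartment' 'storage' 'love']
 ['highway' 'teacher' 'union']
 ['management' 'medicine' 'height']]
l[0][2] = 'depression'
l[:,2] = ['depression', 'year', 'database']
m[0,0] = 'direction'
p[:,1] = ['meal', 'education', 'administration']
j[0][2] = 'love'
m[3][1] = 'union'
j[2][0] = 'management'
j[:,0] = ['apartment', 'highway', 'management']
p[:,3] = ['tension', 'priority', 'height']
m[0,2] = 'apartment'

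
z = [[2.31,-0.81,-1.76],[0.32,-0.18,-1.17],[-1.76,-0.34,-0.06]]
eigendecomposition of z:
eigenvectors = [[-0.83, -0.05, 0.45], [-0.26, 0.89, 0.54], [0.49, -0.46, 0.71]]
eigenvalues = [3.1, 0.41, -1.44]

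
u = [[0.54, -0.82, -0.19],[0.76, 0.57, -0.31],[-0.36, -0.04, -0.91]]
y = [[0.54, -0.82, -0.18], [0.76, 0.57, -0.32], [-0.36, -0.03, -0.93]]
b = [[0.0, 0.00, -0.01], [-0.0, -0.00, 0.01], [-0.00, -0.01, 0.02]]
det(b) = 0.00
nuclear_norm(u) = 2.98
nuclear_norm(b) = 0.03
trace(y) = 0.18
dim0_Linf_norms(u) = [0.76, 0.82, 0.91]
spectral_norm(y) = 1.00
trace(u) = 0.20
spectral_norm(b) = 0.03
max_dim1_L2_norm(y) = 1.0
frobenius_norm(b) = 0.03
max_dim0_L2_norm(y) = 1.0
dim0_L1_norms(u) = [1.66, 1.43, 1.41]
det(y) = -1.00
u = b + y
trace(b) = 0.02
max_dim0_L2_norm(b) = 0.02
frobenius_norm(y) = 1.73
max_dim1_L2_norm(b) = 0.02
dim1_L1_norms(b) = [0.01, 0.01, 0.03]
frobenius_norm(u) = 1.72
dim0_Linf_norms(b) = [0.0, 0.01, 0.02]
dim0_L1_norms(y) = [1.66, 1.42, 1.43]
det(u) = -0.98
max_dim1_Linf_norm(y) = 0.93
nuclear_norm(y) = 3.00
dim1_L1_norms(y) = [1.54, 1.65, 1.32]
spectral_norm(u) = 1.00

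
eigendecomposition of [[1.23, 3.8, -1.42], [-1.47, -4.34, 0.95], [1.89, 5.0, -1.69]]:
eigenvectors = [[0.55, -0.92, 0.85], [-0.51, 0.27, -0.21], [0.66, -0.3, 0.48]]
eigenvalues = [-3.98, -0.33, -0.49]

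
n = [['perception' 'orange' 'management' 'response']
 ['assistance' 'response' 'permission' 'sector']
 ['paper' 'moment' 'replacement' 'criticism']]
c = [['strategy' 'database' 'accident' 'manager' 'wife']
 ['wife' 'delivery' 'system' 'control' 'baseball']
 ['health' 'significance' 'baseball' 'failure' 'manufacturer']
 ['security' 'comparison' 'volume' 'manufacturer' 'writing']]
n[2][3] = 'criticism'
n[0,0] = 'perception'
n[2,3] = 'criticism'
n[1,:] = ['assistance', 'response', 'permission', 'sector']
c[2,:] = ['health', 'significance', 'baseball', 'failure', 'manufacturer']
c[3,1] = 'comparison'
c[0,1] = 'database'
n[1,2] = 'permission'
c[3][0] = 'security'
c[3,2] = 'volume'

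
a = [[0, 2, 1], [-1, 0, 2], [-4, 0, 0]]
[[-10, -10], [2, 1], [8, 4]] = a@[[-2, -1], [-5, -5], [0, 0]]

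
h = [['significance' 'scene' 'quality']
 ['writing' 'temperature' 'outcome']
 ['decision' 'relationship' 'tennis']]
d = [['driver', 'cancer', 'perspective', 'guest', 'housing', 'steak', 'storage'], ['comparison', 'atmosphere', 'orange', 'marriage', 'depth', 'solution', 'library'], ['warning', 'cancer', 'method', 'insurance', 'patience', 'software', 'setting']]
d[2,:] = ['warning', 'cancer', 'method', 'insurance', 'patience', 'software', 'setting']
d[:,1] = ['cancer', 'atmosphere', 'cancer']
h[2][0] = 'decision'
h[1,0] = 'writing'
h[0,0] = 'significance'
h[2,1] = 'relationship'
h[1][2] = 'outcome'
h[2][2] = 'tennis'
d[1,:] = ['comparison', 'atmosphere', 'orange', 'marriage', 'depth', 'solution', 'library']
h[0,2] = 'quality'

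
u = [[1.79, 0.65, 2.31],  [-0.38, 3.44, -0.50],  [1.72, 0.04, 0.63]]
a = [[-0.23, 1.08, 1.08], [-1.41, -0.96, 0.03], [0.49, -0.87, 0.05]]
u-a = [[2.02, -0.43, 1.23], [1.03, 4.40, -0.53], [1.23, 0.91, 0.58]]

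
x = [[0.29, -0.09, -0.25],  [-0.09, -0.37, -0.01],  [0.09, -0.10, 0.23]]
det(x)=-0.037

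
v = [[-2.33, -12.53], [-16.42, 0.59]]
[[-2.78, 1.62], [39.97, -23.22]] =v @ [[-2.41, 1.40], [0.67, -0.39]]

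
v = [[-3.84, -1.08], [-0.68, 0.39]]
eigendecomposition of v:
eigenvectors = [[-0.99, 0.24], [-0.15, -0.97]]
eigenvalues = [-4.01, 0.56]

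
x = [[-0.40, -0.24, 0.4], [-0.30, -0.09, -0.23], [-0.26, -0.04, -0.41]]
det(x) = -0.00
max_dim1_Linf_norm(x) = 0.41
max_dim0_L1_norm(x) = 1.04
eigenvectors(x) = [[0.02-0.56j, 0.02+0.56j, 0.39+0.00j], [0.51-0.13j, (0.51+0.13j), -0.91+0.00j], [(0.64+0j), (0.64-0j), -0.16+0.00j]]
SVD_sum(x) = [[-0.19, -0.17, 0.5], [0.03, 0.02, -0.07], [0.09, 0.08, -0.24]] + [[-0.21,-0.07,-0.10], [-0.33,-0.11,-0.16], [-0.35,-0.12,-0.17]] + [[-0.0, 0.00, 0.00], [0.0, -0.0, -0.0], [-0.00, 0.00, 0.0]]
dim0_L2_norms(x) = [0.56, 0.26, 0.62]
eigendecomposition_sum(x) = [[(-0.2+0.11j), -0.12+0.01j, 0.20+0.19j], [(-0.15-0.15j), -0.04-0.10j, -0.12+0.23j], [-0.13-0.22j, -0.02-0.14j, -0.21+0.23j]] + [[-0.20-0.11j, -0.12-0.01j, (0.2-0.19j)], [(-0.15+0.15j), (-0.04+0.1j), -0.12-0.23j], [-0.13+0.22j, (-0.02+0.14j), -0.21-0.23j]] + [[-0.00+0.00j, 0.00+0.00j, (-0-0j)], [-0j, -0.00-0.00j, 0j], [0.00-0.00j, (-0-0j), 0.00+0.00j]]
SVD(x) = [[0.89, 0.41, 0.18], [-0.13, 0.62, -0.77], [-0.43, 0.67, 0.61]] @ diag([0.6282499989527784, 0.6092621916969543, 0.001233119806974948]) @ [[-0.33, -0.3, 0.9], [-0.86, -0.3, -0.42], [-0.39, 0.91, 0.16]]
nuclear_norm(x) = 1.24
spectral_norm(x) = 0.63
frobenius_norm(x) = 0.88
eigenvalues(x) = [(-0.45+0.24j), (-0.45-0.24j), (-0+0j)]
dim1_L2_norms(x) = [0.61, 0.39, 0.49]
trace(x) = -0.90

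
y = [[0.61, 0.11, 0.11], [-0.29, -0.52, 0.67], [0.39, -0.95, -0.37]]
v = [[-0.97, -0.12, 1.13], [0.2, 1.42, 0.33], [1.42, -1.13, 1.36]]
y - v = [[1.58, 0.23, -1.02], [-0.49, -1.94, 0.34], [-1.03, 0.18, -1.73]]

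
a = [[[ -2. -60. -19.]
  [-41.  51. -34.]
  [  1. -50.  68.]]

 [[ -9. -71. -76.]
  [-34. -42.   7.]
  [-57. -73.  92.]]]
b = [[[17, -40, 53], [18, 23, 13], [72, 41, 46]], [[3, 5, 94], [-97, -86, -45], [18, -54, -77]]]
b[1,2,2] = -77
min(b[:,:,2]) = -77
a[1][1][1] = -42.0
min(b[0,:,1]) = -40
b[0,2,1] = 41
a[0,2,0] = 1.0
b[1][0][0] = 3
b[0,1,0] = 18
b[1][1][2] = -45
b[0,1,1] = 23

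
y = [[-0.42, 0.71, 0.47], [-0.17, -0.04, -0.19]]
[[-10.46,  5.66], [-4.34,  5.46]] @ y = [[3.43, -7.65, -5.99], [0.89, -3.30, -3.08]]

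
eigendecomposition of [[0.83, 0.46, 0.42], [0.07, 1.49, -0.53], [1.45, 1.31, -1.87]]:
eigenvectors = [[0.17+0.00j, (-0.76+0j), -0.76-0.00j], [-0.15+0.00j, -0.18-0.41j, -0.18+0.41j], [(-0.97+0j), -0.45-0.13j, (-0.45+0.13j)]]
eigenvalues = [(-1.92+0j), (1.19+0.32j), (1.19-0.32j)]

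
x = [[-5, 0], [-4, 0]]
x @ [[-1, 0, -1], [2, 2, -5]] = [[5, 0, 5], [4, 0, 4]]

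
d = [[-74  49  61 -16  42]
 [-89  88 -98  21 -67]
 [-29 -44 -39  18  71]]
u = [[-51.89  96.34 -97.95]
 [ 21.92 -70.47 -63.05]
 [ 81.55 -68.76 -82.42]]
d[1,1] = 88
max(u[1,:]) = 21.92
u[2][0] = 81.55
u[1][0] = 21.92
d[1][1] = 88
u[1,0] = 21.92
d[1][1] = 88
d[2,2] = -39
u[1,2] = -63.05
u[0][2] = -97.95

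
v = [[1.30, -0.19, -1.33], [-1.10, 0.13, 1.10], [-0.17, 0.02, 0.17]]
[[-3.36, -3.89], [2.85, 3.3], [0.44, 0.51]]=v @ [[-3.17, -0.85], [0.29, -2.06], [-0.61, 2.39]]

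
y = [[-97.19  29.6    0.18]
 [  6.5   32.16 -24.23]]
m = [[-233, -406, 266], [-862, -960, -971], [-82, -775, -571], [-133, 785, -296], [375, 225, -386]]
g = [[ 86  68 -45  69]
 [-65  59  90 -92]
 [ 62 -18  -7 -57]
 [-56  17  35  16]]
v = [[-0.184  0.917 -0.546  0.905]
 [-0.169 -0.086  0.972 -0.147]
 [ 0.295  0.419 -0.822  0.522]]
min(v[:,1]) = -0.086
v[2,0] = 0.295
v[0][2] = -0.546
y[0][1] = 29.6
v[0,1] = 0.917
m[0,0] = -233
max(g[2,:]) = 62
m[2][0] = -82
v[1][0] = -0.169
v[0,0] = -0.184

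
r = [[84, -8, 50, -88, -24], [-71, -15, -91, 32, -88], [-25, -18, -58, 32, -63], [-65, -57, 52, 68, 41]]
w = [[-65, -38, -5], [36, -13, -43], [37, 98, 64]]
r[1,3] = 32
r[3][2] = 52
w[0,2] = -5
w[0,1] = -38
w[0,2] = -5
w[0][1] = -38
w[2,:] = [37, 98, 64]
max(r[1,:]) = 32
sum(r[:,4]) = -134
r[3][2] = 52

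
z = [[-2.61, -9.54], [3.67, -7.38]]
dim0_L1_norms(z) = [6.28, 16.92]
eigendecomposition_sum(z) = [[-1.31+3.81j,(-4.77-4.4j)], [1.84+1.69j,(-3.69+1.61j)]] + [[(-1.31-3.81j), -4.77+4.40j], [(1.84-1.69j), (-3.69-1.61j)]]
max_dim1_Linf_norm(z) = 9.54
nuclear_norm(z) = 16.56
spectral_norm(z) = 12.06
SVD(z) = [[0.79, 0.62], [0.62, -0.79]] @ diag([12.06292376163595, 4.499207743698739]) @ [[0.02, -1.00], [-1.00, -0.02]]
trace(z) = -9.99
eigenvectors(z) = [[(0.85+0j), (0.85-0j)],[0.21-0.48j, (0.21+0.48j)]]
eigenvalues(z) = [(-5+5.42j), (-5-5.42j)]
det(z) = 54.27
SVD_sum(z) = [[0.17, -9.49], [0.13, -7.44]] + [[-2.78,-0.05], [3.54,0.06]]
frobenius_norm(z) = 12.87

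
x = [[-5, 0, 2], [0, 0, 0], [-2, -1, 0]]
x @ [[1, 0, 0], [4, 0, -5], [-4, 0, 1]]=[[-13, 0, 2], [0, 0, 0], [-6, 0, 5]]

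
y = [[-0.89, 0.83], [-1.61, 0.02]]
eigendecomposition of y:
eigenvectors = [[(-0.23+0.54j), (-0.23-0.54j)], [(-0.81+0j), (-0.81-0j)]]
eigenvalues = [(-0.43+1.06j), (-0.43-1.06j)]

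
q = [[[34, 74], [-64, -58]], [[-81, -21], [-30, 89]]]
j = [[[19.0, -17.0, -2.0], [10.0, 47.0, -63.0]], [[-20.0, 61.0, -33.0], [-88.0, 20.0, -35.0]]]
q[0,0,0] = 34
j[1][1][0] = -88.0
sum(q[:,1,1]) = 31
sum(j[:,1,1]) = 67.0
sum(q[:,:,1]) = 84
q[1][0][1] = -21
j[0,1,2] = -63.0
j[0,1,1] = 47.0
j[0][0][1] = -17.0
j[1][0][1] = 61.0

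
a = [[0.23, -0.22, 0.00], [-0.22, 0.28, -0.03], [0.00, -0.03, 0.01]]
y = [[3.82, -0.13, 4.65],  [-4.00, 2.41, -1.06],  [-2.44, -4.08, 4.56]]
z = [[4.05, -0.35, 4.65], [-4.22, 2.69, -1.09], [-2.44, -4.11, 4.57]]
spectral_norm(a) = 0.48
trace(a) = 0.52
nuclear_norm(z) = 16.82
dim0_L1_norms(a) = [0.45, 0.53, 0.04]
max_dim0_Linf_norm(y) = 4.65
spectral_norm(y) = 7.80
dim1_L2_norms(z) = [6.18, 5.12, 6.61]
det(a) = -0.00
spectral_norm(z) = 8.06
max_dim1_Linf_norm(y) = 4.65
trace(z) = 11.31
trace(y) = 10.79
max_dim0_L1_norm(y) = 10.27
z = y + a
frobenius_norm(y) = 10.13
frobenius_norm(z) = 10.40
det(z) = 135.13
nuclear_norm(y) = 16.40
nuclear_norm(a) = 0.52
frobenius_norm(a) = 0.48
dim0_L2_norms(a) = [0.32, 0.36, 0.03]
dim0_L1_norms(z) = [10.71, 7.15, 10.31]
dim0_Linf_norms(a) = [0.23, 0.28, 0.03]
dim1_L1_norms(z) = [9.05, 8.0, 11.12]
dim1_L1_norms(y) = [8.6, 7.47, 11.08]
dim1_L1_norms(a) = [0.45, 0.53, 0.04]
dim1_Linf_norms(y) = [4.65, 4.0, 4.56]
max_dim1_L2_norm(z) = 6.61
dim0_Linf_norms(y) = [4.0, 4.08, 4.65]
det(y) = 125.98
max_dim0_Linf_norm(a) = 0.28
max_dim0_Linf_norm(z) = 4.65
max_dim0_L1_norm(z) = 10.71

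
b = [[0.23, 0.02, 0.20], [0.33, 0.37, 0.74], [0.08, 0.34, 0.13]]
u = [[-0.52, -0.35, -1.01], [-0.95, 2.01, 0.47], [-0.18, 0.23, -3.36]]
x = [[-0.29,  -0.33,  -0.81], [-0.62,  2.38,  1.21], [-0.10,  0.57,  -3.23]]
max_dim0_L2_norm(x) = 3.54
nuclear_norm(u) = 6.37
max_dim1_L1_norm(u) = 3.77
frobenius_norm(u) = 4.24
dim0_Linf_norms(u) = [0.95, 2.01, 3.36]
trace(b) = 0.73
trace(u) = -1.87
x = b + u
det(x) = 3.22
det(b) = -0.03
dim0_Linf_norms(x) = [0.62, 2.38, 3.23]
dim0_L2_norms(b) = [0.41, 0.5, 0.78]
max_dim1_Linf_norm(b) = 0.74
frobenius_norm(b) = 1.01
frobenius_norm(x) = 4.37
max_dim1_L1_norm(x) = 4.21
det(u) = 4.57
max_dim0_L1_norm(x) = 5.25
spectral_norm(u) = 3.55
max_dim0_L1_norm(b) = 1.07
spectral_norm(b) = 0.97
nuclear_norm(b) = 1.35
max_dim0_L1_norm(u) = 4.84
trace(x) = -1.14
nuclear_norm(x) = 6.43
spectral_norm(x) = 3.58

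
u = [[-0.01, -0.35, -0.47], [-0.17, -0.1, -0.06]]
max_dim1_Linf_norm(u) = 0.47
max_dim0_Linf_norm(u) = 0.47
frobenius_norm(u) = 0.62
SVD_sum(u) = [[-0.04,-0.36,-0.46], [-0.01,-0.07,-0.10]] + [[0.03,0.01,-0.01], [-0.16,-0.03,0.04]]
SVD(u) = [[-0.98, -0.2], [-0.2, 0.98]] @ diag([0.5974086556669349, 0.17059571546268584]) @ [[0.07, 0.61, 0.79], [-0.96, -0.16, 0.21]]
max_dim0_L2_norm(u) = 0.47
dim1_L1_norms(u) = [0.83, 0.33]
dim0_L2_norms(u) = [0.17, 0.36, 0.47]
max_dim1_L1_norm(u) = 0.83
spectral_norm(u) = 0.60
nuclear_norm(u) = 0.77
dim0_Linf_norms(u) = [0.17, 0.35, 0.47]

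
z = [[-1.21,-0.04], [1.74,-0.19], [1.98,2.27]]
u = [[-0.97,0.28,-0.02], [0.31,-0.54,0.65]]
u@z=[[1.62, -0.06],[-0.03, 1.57]]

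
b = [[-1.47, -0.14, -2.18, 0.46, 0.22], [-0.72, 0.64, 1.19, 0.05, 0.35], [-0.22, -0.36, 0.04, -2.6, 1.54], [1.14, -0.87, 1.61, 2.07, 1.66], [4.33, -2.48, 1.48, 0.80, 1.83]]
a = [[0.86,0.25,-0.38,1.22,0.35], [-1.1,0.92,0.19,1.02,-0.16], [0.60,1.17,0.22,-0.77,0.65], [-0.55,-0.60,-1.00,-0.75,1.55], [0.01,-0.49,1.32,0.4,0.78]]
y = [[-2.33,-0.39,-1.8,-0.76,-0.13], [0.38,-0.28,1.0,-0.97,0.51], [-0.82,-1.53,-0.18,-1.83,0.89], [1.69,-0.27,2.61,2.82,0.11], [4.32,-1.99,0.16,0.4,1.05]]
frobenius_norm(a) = 3.99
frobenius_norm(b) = 7.86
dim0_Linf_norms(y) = [4.32, 1.99, 2.61, 2.82, 1.05]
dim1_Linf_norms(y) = [2.33, 1.0, 1.83, 2.82, 4.32]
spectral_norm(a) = 2.35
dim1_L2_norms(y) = [3.07, 1.56, 2.68, 4.21, 4.89]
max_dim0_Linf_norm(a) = 1.55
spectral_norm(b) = 6.41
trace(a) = 2.03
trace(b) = 3.11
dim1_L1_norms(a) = [3.06, 3.39, 3.41, 4.45, 3.0]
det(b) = -1.98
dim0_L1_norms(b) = [7.88, 4.49, 6.5, 5.98, 5.6]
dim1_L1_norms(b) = [4.47, 2.95, 4.76, 7.35, 10.92]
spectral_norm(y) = 6.27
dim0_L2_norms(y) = [5.27, 2.57, 3.33, 3.6, 1.48]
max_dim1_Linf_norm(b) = 4.33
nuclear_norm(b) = 14.14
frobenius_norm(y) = 7.79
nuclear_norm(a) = 8.78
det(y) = -1.54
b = y + a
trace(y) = 1.08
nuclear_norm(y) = 13.69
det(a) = -15.60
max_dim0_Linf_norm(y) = 4.32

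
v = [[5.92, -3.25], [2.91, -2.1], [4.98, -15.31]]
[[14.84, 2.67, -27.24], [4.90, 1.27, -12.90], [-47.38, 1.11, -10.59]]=v @ [[5.12, 0.50, -5.14], [4.76, 0.09, -0.98]]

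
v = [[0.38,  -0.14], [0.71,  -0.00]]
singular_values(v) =[0.81, 0.12]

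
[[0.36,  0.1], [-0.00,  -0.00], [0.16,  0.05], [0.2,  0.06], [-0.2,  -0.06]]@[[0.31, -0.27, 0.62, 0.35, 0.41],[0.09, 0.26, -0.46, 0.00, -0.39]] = [[0.12, -0.07, 0.18, 0.13, 0.11],[0.00, 0.0, 0.00, 0.00, 0.0],[0.05, -0.03, 0.08, 0.06, 0.05],[0.07, -0.04, 0.10, 0.07, 0.06],[-0.07, 0.04, -0.1, -0.07, -0.06]]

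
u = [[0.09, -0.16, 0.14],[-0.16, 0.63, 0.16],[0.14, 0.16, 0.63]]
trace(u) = 1.35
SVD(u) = [[0.03, 0.41, -0.91], [-0.72, -0.63, -0.3], [-0.69, 0.66, 0.28]] @ diag([0.7903572136509773, 0.5646331298301617, 0.004990343481138692]) @ [[0.03, -0.72, -0.69], [0.41, -0.63, 0.66], [0.91, 0.3, -0.28]]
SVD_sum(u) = [[0.00,-0.01,-0.01], [-0.01,0.41,0.39], [-0.01,0.39,0.38]] + [[0.09, -0.14, 0.15], [-0.14, 0.22, -0.24], [0.15, -0.24, 0.25]] + [[-0.0, -0.00, 0.0], [-0.00, -0.00, 0.0], [0.0, 0.00, -0.0]]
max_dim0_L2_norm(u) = 0.67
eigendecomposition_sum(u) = [[-0.00, -0.0, 0.0], [-0.00, -0.0, 0.0], [0.00, 0.00, -0.00]] + [[0.09, -0.14, 0.15], [-0.14, 0.22, -0.24], [0.15, -0.24, 0.25]] + [[0.0, -0.01, -0.01], [-0.01, 0.41, 0.39], [-0.01, 0.39, 0.38]]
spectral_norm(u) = 0.79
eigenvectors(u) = [[-0.91, -0.41, -0.03], [-0.30, 0.63, 0.72], [0.28, -0.66, 0.69]]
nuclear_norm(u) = 1.36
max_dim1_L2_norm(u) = 0.67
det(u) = -0.00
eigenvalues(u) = [-0.0, 0.56, 0.79]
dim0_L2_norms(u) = [0.23, 0.67, 0.66]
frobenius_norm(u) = 0.97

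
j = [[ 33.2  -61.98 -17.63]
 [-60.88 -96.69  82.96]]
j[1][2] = 82.96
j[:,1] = [-61.98, -96.69]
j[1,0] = -60.88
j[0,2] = -17.63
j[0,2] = -17.63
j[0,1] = -61.98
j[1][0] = -60.88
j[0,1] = -61.98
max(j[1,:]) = 82.96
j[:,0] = [33.2, -60.88]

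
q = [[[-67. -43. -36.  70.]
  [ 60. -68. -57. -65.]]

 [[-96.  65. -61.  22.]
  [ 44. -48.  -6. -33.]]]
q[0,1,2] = -57.0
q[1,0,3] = 22.0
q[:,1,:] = [[60.0, -68.0, -57.0, -65.0], [44.0, -48.0, -6.0, -33.0]]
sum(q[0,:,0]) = -7.0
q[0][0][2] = -36.0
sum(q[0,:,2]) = -93.0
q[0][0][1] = -43.0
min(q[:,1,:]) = -68.0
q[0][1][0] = 60.0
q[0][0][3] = 70.0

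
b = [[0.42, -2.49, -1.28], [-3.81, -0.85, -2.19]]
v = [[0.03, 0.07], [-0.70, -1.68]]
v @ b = [[-0.25, -0.13, -0.19], [6.11, 3.17, 4.58]]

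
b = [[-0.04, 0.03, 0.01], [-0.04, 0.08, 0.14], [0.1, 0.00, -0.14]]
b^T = [[-0.04,  -0.04,  0.10], [0.03,  0.08,  0.0], [0.01,  0.14,  -0.14]]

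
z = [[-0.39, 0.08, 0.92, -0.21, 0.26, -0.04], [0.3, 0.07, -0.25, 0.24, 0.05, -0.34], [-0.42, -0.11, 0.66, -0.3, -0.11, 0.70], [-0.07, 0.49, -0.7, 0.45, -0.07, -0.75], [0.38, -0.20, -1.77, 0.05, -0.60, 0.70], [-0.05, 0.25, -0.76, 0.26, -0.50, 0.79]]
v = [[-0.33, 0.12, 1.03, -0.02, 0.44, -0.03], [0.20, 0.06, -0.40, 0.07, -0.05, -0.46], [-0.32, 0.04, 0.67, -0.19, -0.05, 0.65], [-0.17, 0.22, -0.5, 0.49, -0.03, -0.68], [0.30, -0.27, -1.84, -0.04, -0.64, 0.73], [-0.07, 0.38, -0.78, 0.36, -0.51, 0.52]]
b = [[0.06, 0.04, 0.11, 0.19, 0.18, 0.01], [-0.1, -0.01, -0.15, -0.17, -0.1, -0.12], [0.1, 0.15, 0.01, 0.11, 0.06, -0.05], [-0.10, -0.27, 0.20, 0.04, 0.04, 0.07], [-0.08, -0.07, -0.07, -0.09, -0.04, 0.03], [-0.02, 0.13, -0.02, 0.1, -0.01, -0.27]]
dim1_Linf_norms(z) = [0.92, 0.34, 0.7, 0.75, 1.77, 0.79]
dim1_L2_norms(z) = [1.06, 0.58, 1.1, 1.23, 2.04, 1.26]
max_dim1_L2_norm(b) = 0.36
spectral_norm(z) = 2.59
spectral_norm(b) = 0.46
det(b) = -0.00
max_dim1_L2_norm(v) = 2.12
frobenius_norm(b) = 0.69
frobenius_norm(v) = 3.12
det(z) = 0.00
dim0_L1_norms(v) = [1.39, 1.09, 5.22, 1.17, 1.72, 3.07]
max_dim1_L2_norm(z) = 2.04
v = b + z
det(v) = 0.01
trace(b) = -0.21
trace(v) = 0.77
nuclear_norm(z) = 5.31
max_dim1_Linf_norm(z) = 1.77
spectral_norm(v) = 2.66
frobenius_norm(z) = 3.15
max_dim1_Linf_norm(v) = 1.84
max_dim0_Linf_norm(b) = 0.27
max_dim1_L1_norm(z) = 3.7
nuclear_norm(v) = 5.33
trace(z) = 0.98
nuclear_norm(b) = 1.27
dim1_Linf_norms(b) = [0.19, 0.17, 0.15, 0.27, 0.09, 0.27]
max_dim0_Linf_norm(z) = 1.77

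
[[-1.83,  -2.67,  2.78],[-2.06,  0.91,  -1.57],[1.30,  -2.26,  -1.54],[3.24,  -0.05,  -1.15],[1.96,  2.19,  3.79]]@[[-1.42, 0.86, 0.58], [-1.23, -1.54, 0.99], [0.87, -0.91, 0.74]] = [[8.3, 0.01, -1.65], [0.44, -1.74, -1.46], [-0.41, 6.00, -2.62], [-5.54, 3.91, 0.98], [-2.18, -5.14, 6.11]]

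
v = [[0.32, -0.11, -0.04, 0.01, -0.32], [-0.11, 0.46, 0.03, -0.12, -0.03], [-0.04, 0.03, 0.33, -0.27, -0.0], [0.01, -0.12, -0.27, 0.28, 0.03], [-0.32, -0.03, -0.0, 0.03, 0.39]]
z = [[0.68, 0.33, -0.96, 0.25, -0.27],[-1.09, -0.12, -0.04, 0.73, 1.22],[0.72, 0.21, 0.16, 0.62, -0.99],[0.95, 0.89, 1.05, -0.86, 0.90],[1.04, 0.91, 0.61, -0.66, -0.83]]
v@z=[[-0.01,-0.17,-0.49,0.18,0.09], [-0.7,-0.22,-0.05,0.45,0.48], [-0.08,-0.19,-0.19,0.45,-0.52], [0.24,0.24,0.26,-0.51,0.35], [0.25,0.28,0.58,-0.39,-0.25]]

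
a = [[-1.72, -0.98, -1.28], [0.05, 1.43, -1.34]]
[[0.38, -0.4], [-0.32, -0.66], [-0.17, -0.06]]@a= [[-0.67, -0.94, 0.05], [0.52, -0.63, 1.29], [0.29, 0.08, 0.30]]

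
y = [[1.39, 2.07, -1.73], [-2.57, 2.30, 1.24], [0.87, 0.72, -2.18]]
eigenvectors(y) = [[(0.23-0.64j), 0.23+0.64j, 0.47+0.00j], [0.70+0.00j, (0.7-0j), (0.03+0j)], [(0.09-0.19j), (0.09+0.19j), (0.88+0j)]]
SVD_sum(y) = [[1.55, -0.03, -1.53], [-1.93, 0.04, 1.92], [1.52, -0.03, -1.51]] + [[-0.46, 1.95, -0.5], [-0.55, 2.31, -0.6], [-0.23, 0.96, -0.25]] + [[0.31, 0.15, 0.31],[-0.09, -0.04, -0.08],[-0.42, -0.21, -0.42]]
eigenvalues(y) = [(1.6+1.98j), (1.6-1.98j), (-1.69+0j)]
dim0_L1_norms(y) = [4.83, 5.09, 5.15]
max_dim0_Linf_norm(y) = 2.57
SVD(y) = [[-0.53,-0.61,-0.58], [0.67,-0.73,0.16], [-0.52,-0.30,0.80]] @ diag([4.096037814977571, 3.3559561269275004, 0.7938089772807725]) @ [[-0.71,0.01,0.7], [0.23,-0.94,0.24], [-0.67,-0.33,-0.67]]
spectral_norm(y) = 4.10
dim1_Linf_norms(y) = [2.07, 2.57, 2.18]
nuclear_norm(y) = 8.25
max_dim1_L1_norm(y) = 6.11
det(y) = -10.91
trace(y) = 1.51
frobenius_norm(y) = 5.35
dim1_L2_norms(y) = [3.03, 3.67, 2.46]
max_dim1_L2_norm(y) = 3.67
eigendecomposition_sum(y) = [[0.53+1.52j, 1.02-0.80j, (-0.32-0.79j)], [(-1.3+1.07j), (1.15+0.71j), 0.66-0.60j], [0.13+0.49j, 0.34-0.23j, (-0.08-0.25j)]] + [[(0.53-1.52j), 1.02+0.80j, (-0.32+0.79j)], [-1.30-1.07j, (1.15-0.71j), (0.66+0.6j)], [(0.13-0.49j), 0.34+0.23j, -0.08+0.25j]] + [[(0.33+0j), (0.03-0j), -1.08-0.00j], [0.02+0.00j, 0.00-0.00j, (-0.07-0j)], [0.61+0.00j, 0.05-0.00j, (-2.02-0j)]]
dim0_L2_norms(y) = [3.05, 3.18, 3.05]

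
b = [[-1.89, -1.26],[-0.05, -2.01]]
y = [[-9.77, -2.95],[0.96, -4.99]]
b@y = [[17.26, 11.86], [-1.44, 10.18]]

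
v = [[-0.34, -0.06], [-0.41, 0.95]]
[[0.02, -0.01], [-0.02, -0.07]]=v@[[-0.04, 0.05], [-0.04, -0.05]]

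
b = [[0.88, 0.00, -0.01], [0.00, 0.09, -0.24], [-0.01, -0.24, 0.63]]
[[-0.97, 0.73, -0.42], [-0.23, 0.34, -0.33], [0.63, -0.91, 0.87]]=b@[[-1.11, 0.82, -0.47], [-3.1, 2.10, -1.05], [-0.2, -0.63, 0.97]]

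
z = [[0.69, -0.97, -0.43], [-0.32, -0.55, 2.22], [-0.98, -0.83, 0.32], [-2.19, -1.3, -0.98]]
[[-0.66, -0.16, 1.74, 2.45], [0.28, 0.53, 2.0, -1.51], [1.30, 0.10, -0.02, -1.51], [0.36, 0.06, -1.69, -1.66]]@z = [[-7.47, -3.90, -1.92], [1.37, -0.26, 3.18], [4.19, 0.66, 1.14], [5.52, 3.18, 1.06]]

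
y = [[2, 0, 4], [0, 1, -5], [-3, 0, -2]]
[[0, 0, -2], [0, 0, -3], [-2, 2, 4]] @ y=[[6, 0, 4], [9, 0, 6], [-16, 2, -26]]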